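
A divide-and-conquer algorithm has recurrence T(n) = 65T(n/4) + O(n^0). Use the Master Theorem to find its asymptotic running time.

Master Theorem for T(n) = 65T(n/4) + O(n^0):

a = 65, b = 4, c = 0
log_b(a) = log_4(65) = 3.0112

Case 1: c = 0 < log_4(65) = 3.0112
T(n) = O(n^(log_4 65))

For T(n) = 65T(n/4) + O(n^0): log_4(65) = 3.0112. This is Case 1 of the Master Theorem (c < log_b(a), work dominated by leaves), giving O(n^(log_4 65)).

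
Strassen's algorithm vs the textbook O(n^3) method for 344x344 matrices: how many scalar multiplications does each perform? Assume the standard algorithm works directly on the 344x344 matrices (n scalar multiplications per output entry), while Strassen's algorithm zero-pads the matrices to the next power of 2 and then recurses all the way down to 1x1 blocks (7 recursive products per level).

Matrix multiplication for 344x344 matrices:

Strassen's algorithm requires power-of-2 dimensions. Pad 344x344 to 512x512 (next power of 2).

Standard algorithm: 344^3 = 40707584 multiplications
Strassen's algorithm: 7^(log2(512)) = 7^9 = 40353607 multiplications
Savings: 40707584 - 40353607 = 353977 multiplications

Standard: 40707584 multiplications (344^3). Strassen: 40353607 multiplications (7^9, after padding to 512x512). Strassen reduces 8 recursive multiplications to 7 at each level.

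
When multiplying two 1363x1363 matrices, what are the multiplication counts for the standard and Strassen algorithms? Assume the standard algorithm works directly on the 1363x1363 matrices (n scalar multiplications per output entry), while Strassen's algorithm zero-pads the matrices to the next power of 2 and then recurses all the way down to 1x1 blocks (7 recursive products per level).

Matrix multiplication for 1363x1363 matrices:

Strassen's algorithm requires power-of-2 dimensions. Pad 1363x1363 to 2048x2048 (next power of 2).

Standard algorithm: 1363^3 = 2532139147 multiplications
Strassen's algorithm: 7^(log2(2048)) = 7^11 = 1977326743 multiplications
Savings: 2532139147 - 1977326743 = 554812404 multiplications

Standard: 2532139147 multiplications (1363^3). Strassen: 1977326743 multiplications (7^11, after padding to 2048x2048). Strassen reduces 8 recursive multiplications to 7 at each level.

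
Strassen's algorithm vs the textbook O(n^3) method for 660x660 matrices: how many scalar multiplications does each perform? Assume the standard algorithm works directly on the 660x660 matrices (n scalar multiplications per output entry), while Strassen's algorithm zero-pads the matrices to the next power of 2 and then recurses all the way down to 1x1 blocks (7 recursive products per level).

Matrix multiplication for 660x660 matrices:

Strassen's algorithm requires power-of-2 dimensions. Pad 660x660 to 1024x1024 (next power of 2).

Standard algorithm: 660^3 = 287496000 multiplications
Strassen's algorithm: 7^(log2(1024)) = 7^10 = 282475249 multiplications
Savings: 287496000 - 282475249 = 5020751 multiplications

Standard: 287496000 multiplications (660^3). Strassen: 282475249 multiplications (7^10, after padding to 1024x1024). Strassen reduces 8 recursive multiplications to 7 at each level.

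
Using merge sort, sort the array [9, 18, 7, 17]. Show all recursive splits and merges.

Merge sort trace:

Split: [9, 18, 7, 17] -> [9, 18] and [7, 17]
  Split: [9, 18] -> [9] and [18]
  Merge: [9] + [18] -> [9, 18]
  Split: [7, 17] -> [7] and [17]
  Merge: [7] + [17] -> [7, 17]
Merge: [9, 18] + [7, 17] -> [7, 9, 17, 18]

Final sorted array: [7, 9, 17, 18]

The merge sort proceeds by recursively splitting the array and merging sorted halves.
After all merges, the sorted array is [7, 9, 17, 18].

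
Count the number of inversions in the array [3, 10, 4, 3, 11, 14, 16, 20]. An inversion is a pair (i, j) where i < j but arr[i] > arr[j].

Finding inversions in [3, 10, 4, 3, 11, 14, 16, 20]:

(1, 2): arr[1]=10 > arr[2]=4
(1, 3): arr[1]=10 > arr[3]=3
(2, 3): arr[2]=4 > arr[3]=3

Total inversions: 3

The array has 3 inversion(s): (1,2), (1,3), (2,3). Each pair (i,j) satisfies i < j and arr[i] > arr[j].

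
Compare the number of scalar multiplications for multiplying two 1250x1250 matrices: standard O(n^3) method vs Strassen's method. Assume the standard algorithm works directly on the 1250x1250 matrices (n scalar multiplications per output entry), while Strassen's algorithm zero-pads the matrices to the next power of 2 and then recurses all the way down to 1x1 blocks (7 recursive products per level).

Matrix multiplication for 1250x1250 matrices:

Strassen's algorithm requires power-of-2 dimensions. Pad 1250x1250 to 2048x2048 (next power of 2).

Standard algorithm: 1250^3 = 1953125000 multiplications
Strassen's algorithm: 7^(log2(2048)) = 7^11 = 1977326743 multiplications
Difference: 1953125000 - 1977326743 = -24201743 (Strassen uses MORE here due to padding overhead — for small or just-over-power-of-2 n, padding can outweigh the per-level savings)

Standard: 1953125000 multiplications (1250^3). Strassen: 1977326743 multiplications (7^11, after padding to 2048x2048). Strassen reduces 8 recursive multiplications to 7 at each level.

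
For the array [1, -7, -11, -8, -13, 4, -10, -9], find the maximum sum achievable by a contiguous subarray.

Using Kadane's algorithm on [1, -7, -11, -8, -13, 4, -10, -9]:

Scanning through the array:
Position 1 (value -7): max_ending_here = -6, max_so_far = 1
Position 2 (value -11): max_ending_here = -11, max_so_far = 1
Position 3 (value -8): max_ending_here = -8, max_so_far = 1
Position 4 (value -13): max_ending_here = -13, max_so_far = 1
Position 5 (value 4): max_ending_here = 4, max_so_far = 4
Position 6 (value -10): max_ending_here = -6, max_so_far = 4
Position 7 (value -9): max_ending_here = -9, max_so_far = 4

Maximum subarray: [4]
Maximum sum: 4

The maximum subarray is [4] with sum 4. This subarray runs from index 5 to index 5.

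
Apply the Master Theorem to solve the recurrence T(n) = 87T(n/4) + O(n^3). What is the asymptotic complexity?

Master Theorem for T(n) = 87T(n/4) + O(n^3):

a = 87, b = 4, c = 3
log_b(a) = log_4(87) = 3.2215

Case 1: c = 3 < log_4(87) = 3.2215
T(n) = O(n^(log_4 87))

For T(n) = 87T(n/4) + O(n^3): log_4(87) = 3.2215. This is Case 1 of the Master Theorem (c < log_b(a), work dominated by leaves), giving O(n^(log_4 87)).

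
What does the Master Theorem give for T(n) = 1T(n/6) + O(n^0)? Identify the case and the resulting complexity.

Master Theorem for T(n) = 1T(n/6) + O(n^0):

a = 1, b = 6, c = 0
log_b(a) = log_6(1) = 0.0000

Case 2: c = 0 = log_6(1) = 0.0000
T(n) = O(n^0 log n) = O(log n)

For T(n) = 1T(n/6) + O(n^0): log_6(1) = 0.0000. This is Case 2 of the Master Theorem (c = log_b(a), equal work at all levels), giving O(log n).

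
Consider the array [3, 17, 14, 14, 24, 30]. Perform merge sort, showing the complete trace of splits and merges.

Merge sort trace:

Split: [3, 17, 14, 14, 24, 30] -> [3, 17, 14] and [14, 24, 30]
  Split: [3, 17, 14] -> [3] and [17, 14]
    Split: [17, 14] -> [17] and [14]
    Merge: [17] + [14] -> [14, 17]
  Merge: [3] + [14, 17] -> [3, 14, 17]
  Split: [14, 24, 30] -> [14] and [24, 30]
    Split: [24, 30] -> [24] and [30]
    Merge: [24] + [30] -> [24, 30]
  Merge: [14] + [24, 30] -> [14, 24, 30]
Merge: [3, 14, 17] + [14, 24, 30] -> [3, 14, 14, 17, 24, 30]

Final sorted array: [3, 14, 14, 17, 24, 30]

The merge sort proceeds by recursively splitting the array and merging sorted halves.
After all merges, the sorted array is [3, 14, 14, 17, 24, 30].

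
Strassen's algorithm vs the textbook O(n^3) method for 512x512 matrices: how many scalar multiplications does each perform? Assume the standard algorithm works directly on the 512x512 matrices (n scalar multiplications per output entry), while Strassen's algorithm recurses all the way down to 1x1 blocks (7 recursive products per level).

Matrix multiplication for 512x512 matrices:

Standard algorithm: 512^3 = 134217728 multiplications
Strassen's algorithm: 7^(log2(512)) = 7^9 = 40353607 multiplications
Savings: 134217728 - 40353607 = 93864121 multiplications

Standard: 134217728 multiplications (512^3). Strassen: 40353607 multiplications (7^9). Strassen reduces 8 recursive multiplications to 7 at each level.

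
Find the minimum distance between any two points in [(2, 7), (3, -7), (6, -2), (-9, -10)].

Computing all pairwise distances among 4 points:

d((2, 7), (3, -7)) = 14.0357
d((2, 7), (6, -2)) = 9.8489
d((2, 7), (-9, -10)) = 20.2485
d((3, -7), (6, -2)) = 5.831 <-- minimum
d((3, -7), (-9, -10)) = 12.3693
d((6, -2), (-9, -10)) = 17.0

Closest pair: (3, -7) and (6, -2) with distance 5.831

The closest pair is (3, -7) and (6, -2) with Euclidean distance 5.831. For 4 points, brute-force pairwise comparison is shown above. For large n, the divide-and-conquer algorithm (sort by x, recurse on halves, check the dividing strip) achieves O(n log n).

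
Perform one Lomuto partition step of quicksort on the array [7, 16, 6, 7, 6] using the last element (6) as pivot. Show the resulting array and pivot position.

Lomuto partition with pivot = 6:

Initial array: [7, 16, 6, 7, 6]

arr[0]=7 > 6: no swap
arr[1]=16 > 6: no swap
arr[2]=6 <= 6: swap with position 0, array becomes [6, 16, 7, 7, 6]
arr[3]=7 > 6: no swap

Place pivot at position 1: [6, 6, 7, 7, 16]
Pivot position: 1

After partitioning with pivot 6, the array becomes [6, 6, 7, 7, 16]. The pivot is placed at index 1. All elements to the left of the pivot are <= 6, and all elements to the right are > 6.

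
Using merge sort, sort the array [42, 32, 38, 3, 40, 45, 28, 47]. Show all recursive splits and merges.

Merge sort trace:

Split: [42, 32, 38, 3, 40, 45, 28, 47] -> [42, 32, 38, 3] and [40, 45, 28, 47]
  Split: [42, 32, 38, 3] -> [42, 32] and [38, 3]
    Split: [42, 32] -> [42] and [32]
    Merge: [42] + [32] -> [32, 42]
    Split: [38, 3] -> [38] and [3]
    Merge: [38] + [3] -> [3, 38]
  Merge: [32, 42] + [3, 38] -> [3, 32, 38, 42]
  Split: [40, 45, 28, 47] -> [40, 45] and [28, 47]
    Split: [40, 45] -> [40] and [45]
    Merge: [40] + [45] -> [40, 45]
    Split: [28, 47] -> [28] and [47]
    Merge: [28] + [47] -> [28, 47]
  Merge: [40, 45] + [28, 47] -> [28, 40, 45, 47]
Merge: [3, 32, 38, 42] + [28, 40, 45, 47] -> [3, 28, 32, 38, 40, 42, 45, 47]

Final sorted array: [3, 28, 32, 38, 40, 42, 45, 47]

The merge sort proceeds by recursively splitting the array and merging sorted halves.
After all merges, the sorted array is [3, 28, 32, 38, 40, 42, 45, 47].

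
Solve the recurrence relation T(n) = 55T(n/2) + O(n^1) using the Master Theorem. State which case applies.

Master Theorem for T(n) = 55T(n/2) + O(n^1):

a = 55, b = 2, c = 1
log_b(a) = log_2(55) = 5.7814

Case 1: c = 1 < log_2(55) = 5.7814
T(n) = O(n^(log_2 55))

For T(n) = 55T(n/2) + O(n^1): log_2(55) = 5.7814. This is Case 1 of the Master Theorem (c < log_b(a), work dominated by leaves), giving O(n^(log_2 55)).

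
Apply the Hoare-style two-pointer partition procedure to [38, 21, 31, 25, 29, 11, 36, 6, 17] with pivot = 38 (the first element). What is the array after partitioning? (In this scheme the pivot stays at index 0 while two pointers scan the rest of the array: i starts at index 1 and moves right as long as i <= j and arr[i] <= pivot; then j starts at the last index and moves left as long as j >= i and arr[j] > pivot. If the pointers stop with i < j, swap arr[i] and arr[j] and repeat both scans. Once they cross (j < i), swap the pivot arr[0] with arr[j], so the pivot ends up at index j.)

Hoare-style two-pointer partition with pivot = 38:

Initial array: [38, 21, 31, 25, 29, 11, 36, 6, 17]

Pointers start at i = 1, j = 8.
i ends at 9, j ends at 8: the pointers have crossed (j < i), so scanning stops.

Swap pivot arr[0] with arr[8] to place pivot at position 8: [17, 21, 31, 25, 29, 11, 36, 6, 38]
Pivot position: 8

After partitioning with pivot 38, the array becomes [17, 21, 31, 25, 29, 11, 36, 6, 38]. The pivot is placed at index 8. All elements to the left of the pivot are <= 38, and all elements to the right are > 38.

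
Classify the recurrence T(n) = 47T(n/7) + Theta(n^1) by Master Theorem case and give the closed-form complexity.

Master Theorem for T(n) = 47T(n/7) + O(n^1):

a = 47, b = 7, c = 1
log_b(a) = log_7(47) = 1.9786

Case 1: c = 1 < log_7(47) = 1.9786
T(n) = O(n^(log_7 47))

For T(n) = 47T(n/7) + O(n^1): log_7(47) = 1.9786. This is Case 1 of the Master Theorem (c < log_b(a), work dominated by leaves), giving O(n^(log_7 47)).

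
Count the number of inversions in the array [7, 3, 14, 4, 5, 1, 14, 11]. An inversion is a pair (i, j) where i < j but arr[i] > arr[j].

Finding inversions in [7, 3, 14, 4, 5, 1, 14, 11]:

(0, 1): arr[0]=7 > arr[1]=3
(0, 3): arr[0]=7 > arr[3]=4
(0, 4): arr[0]=7 > arr[4]=5
(0, 5): arr[0]=7 > arr[5]=1
(1, 5): arr[1]=3 > arr[5]=1
(2, 3): arr[2]=14 > arr[3]=4
(2, 4): arr[2]=14 > arr[4]=5
(2, 5): arr[2]=14 > arr[5]=1
(2, 7): arr[2]=14 > arr[7]=11
(3, 5): arr[3]=4 > arr[5]=1
(4, 5): arr[4]=5 > arr[5]=1
(6, 7): arr[6]=14 > arr[7]=11

Total inversions: 12

The array has 12 inversion(s): (0,1), (0,3), (0,4), (0,5), (1,5), (2,3), (2,4), (2,5), (2,7), (3,5), (4,5), (6,7). Each pair (i,j) satisfies i < j and arr[i] > arr[j].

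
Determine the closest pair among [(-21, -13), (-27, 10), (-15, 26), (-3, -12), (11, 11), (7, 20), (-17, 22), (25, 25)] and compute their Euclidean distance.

Computing all pairwise distances among 8 points:

d((-21, -13), (-27, 10)) = 23.7697
d((-21, -13), (-15, 26)) = 39.4588
d((-21, -13), (-3, -12)) = 18.0278
d((-21, -13), (11, 11)) = 40.0
d((-21, -13), (7, 20)) = 43.2782
d((-21, -13), (-17, 22)) = 35.2278
d((-21, -13), (25, 25)) = 59.6657
d((-27, 10), (-15, 26)) = 20.0
d((-27, 10), (-3, -12)) = 32.5576
d((-27, 10), (11, 11)) = 38.0132
d((-27, 10), (7, 20)) = 35.4401
d((-27, 10), (-17, 22)) = 15.6205
d((-27, 10), (25, 25)) = 54.1202
d((-15, 26), (-3, -12)) = 39.8497
d((-15, 26), (11, 11)) = 30.0167
d((-15, 26), (7, 20)) = 22.8035
d((-15, 26), (-17, 22)) = 4.4721 <-- minimum
d((-15, 26), (25, 25)) = 40.0125
d((-3, -12), (11, 11)) = 26.9258
d((-3, -12), (7, 20)) = 33.5261
d((-3, -12), (-17, 22)) = 36.7696
d((-3, -12), (25, 25)) = 46.4004
d((11, 11), (7, 20)) = 9.8489
d((11, 11), (-17, 22)) = 30.0832
d((11, 11), (25, 25)) = 19.799
d((7, 20), (-17, 22)) = 24.0832
d((7, 20), (25, 25)) = 18.6815
d((-17, 22), (25, 25)) = 42.107

Closest pair: (-15, 26) and (-17, 22) with distance 4.4721

The closest pair is (-15, 26) and (-17, 22) with Euclidean distance 4.4721. For 8 points, brute-force pairwise comparison is shown above. For large n, the divide-and-conquer algorithm (sort by x, recurse on halves, check the dividing strip) achieves O(n log n).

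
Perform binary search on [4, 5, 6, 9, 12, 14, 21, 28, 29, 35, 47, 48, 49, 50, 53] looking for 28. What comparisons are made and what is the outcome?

Binary search for 28 in [4, 5, 6, 9, 12, 14, 21, 28, 29, 35, 47, 48, 49, 50, 53]:

lo=0, hi=14, mid=7, arr[mid]=28 -> Found target at index 7!

Binary search finds 28 at index 7 after 1 comparisons. The search repeatedly halves the search space by comparing with the middle element.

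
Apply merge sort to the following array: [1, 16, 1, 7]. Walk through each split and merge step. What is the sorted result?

Merge sort trace:

Split: [1, 16, 1, 7] -> [1, 16] and [1, 7]
  Split: [1, 16] -> [1] and [16]
  Merge: [1] + [16] -> [1, 16]
  Split: [1, 7] -> [1] and [7]
  Merge: [1] + [7] -> [1, 7]
Merge: [1, 16] + [1, 7] -> [1, 1, 7, 16]

Final sorted array: [1, 1, 7, 16]

The merge sort proceeds by recursively splitting the array and merging sorted halves.
After all merges, the sorted array is [1, 1, 7, 16].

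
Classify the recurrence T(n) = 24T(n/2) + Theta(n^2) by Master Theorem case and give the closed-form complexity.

Master Theorem for T(n) = 24T(n/2) + O(n^2):

a = 24, b = 2, c = 2
log_b(a) = log_2(24) = 4.5850

Case 1: c = 2 < log_2(24) = 4.5850
T(n) = O(n^(log_2 24))

For T(n) = 24T(n/2) + O(n^2): log_2(24) = 4.5850. This is Case 1 of the Master Theorem (c < log_b(a), work dominated by leaves), giving O(n^(log_2 24)).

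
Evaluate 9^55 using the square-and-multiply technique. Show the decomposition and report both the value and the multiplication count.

Computing 9^55 by squaring (build up from 9^1; each line after the first costs one multiplication):

9^1 = 9
9^2 = (9^1)^2 = 9^2 = 81
9^3 = 9 * 9^2 = 9 * 81 = 729
9^6 = (9^3)^2 = 729^2 = 531441
9^12 = (9^6)^2 = 531441^2 = 282429536481
9^13 = 9 * 9^12 = 9 * 282429536481 = 2541865828329
9^26 = (9^13)^2 = 2541865828329^2 = 6461081889226673298932241
9^27 = 9 * 9^26 = 9 * 6461081889226673298932241 = 58149737003040059690390169
9^54 = (9^27)^2 = 58149737003040059690390169^2 = 3381391913522726342930221472392241170198527451848561
9^55 = 9 * 9^54 = 9 * 3381391913522726342930221472392241170198527451848561 = 30432527221704537086371993251530170531786747066637049

Result: 30432527221704537086371993251530170531786747066637049
Multiplications needed: 9 (9 lines after 9^1)

9^55 = 30432527221704537086371993251530170531786747066637049. Using exponentiation by squaring, this requires 9 multiplications. The key idea: if the exponent is even, square the half-power; if odd, multiply by the base once.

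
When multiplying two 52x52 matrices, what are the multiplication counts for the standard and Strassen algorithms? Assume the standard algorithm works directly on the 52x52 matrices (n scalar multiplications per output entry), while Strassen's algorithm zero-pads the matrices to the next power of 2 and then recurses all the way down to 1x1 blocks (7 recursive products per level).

Matrix multiplication for 52x52 matrices:

Strassen's algorithm requires power-of-2 dimensions. Pad 52x52 to 64x64 (next power of 2).

Standard algorithm: 52^3 = 140608 multiplications
Strassen's algorithm: 7^(log2(64)) = 7^6 = 117649 multiplications
Savings: 140608 - 117649 = 22959 multiplications

Standard: 140608 multiplications (52^3). Strassen: 117649 multiplications (7^6, after padding to 64x64). Strassen reduces 8 recursive multiplications to 7 at each level.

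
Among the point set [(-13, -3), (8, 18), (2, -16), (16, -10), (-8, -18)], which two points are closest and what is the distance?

Computing all pairwise distances among 5 points:

d((-13, -3), (8, 18)) = 29.6985
d((-13, -3), (2, -16)) = 19.8494
d((-13, -3), (16, -10)) = 29.8329
d((-13, -3), (-8, -18)) = 15.8114
d((8, 18), (2, -16)) = 34.5254
d((8, 18), (16, -10)) = 29.1204
d((8, 18), (-8, -18)) = 39.3954
d((2, -16), (16, -10)) = 15.2315
d((2, -16), (-8, -18)) = 10.198 <-- minimum
d((16, -10), (-8, -18)) = 25.2982

Closest pair: (2, -16) and (-8, -18) with distance 10.198

The closest pair is (2, -16) and (-8, -18) with Euclidean distance 10.198. For 5 points, brute-force pairwise comparison is shown above. For large n, the divide-and-conquer algorithm (sort by x, recurse on halves, check the dividing strip) achieves O(n log n).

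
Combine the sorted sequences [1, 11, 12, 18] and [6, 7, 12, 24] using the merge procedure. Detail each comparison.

Merging process:

Compare 1 vs 6: take 1 from left. Merged: [1]
Compare 11 vs 6: take 6 from right. Merged: [1, 6]
Compare 11 vs 7: take 7 from right. Merged: [1, 6, 7]
Compare 11 vs 12: take 11 from left. Merged: [1, 6, 7, 11]
Compare 12 vs 12: take 12 from left. Merged: [1, 6, 7, 11, 12]
Compare 18 vs 12: take 12 from right. Merged: [1, 6, 7, 11, 12, 12]
Compare 18 vs 24: take 18 from left. Merged: [1, 6, 7, 11, 12, 12, 18]
Append remaining from right: [24]. Merged: [1, 6, 7, 11, 12, 12, 18, 24]

Final merged array: [1, 6, 7, 11, 12, 12, 18, 24]
Total comparisons: 7

The merged array is [1, 6, 7, 11, 12, 12, 18, 24], requiring 7 comparisons. The merge step runs in O(n) time where n is the total number of elements.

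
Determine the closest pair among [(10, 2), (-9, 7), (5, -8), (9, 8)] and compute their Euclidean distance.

Computing all pairwise distances among 4 points:

d((10, 2), (-9, 7)) = 19.6469
d((10, 2), (5, -8)) = 11.1803
d((10, 2), (9, 8)) = 6.0828 <-- minimum
d((-9, 7), (5, -8)) = 20.5183
d((-9, 7), (9, 8)) = 18.0278
d((5, -8), (9, 8)) = 16.4924

Closest pair: (10, 2) and (9, 8) with distance 6.0828

The closest pair is (10, 2) and (9, 8) with Euclidean distance 6.0828. For 4 points, brute-force pairwise comparison is shown above. For large n, the divide-and-conquer algorithm (sort by x, recurse on halves, check the dividing strip) achieves O(n log n).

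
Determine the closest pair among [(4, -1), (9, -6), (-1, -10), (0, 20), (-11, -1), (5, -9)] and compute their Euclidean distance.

Computing all pairwise distances among 6 points:

d((4, -1), (9, -6)) = 7.0711
d((4, -1), (-1, -10)) = 10.2956
d((4, -1), (0, 20)) = 21.3776
d((4, -1), (-11, -1)) = 15.0
d((4, -1), (5, -9)) = 8.0623
d((9, -6), (-1, -10)) = 10.7703
d((9, -6), (0, 20)) = 27.5136
d((9, -6), (-11, -1)) = 20.6155
d((9, -6), (5, -9)) = 5.0 <-- minimum
d((-1, -10), (0, 20)) = 30.0167
d((-1, -10), (-11, -1)) = 13.4536
d((-1, -10), (5, -9)) = 6.0828
d((0, 20), (-11, -1)) = 23.7065
d((0, 20), (5, -9)) = 29.4279
d((-11, -1), (5, -9)) = 17.8885

Closest pair: (9, -6) and (5, -9) with distance 5.0

The closest pair is (9, -6) and (5, -9) with Euclidean distance 5.0. For 6 points, brute-force pairwise comparison is shown above. For large n, the divide-and-conquer algorithm (sort by x, recurse on halves, check the dividing strip) achieves O(n log n).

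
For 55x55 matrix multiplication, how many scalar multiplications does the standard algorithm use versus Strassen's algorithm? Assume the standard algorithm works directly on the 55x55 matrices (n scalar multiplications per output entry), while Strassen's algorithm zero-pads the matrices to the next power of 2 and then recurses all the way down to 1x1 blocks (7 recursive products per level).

Matrix multiplication for 55x55 matrices:

Strassen's algorithm requires power-of-2 dimensions. Pad 55x55 to 64x64 (next power of 2).

Standard algorithm: 55^3 = 166375 multiplications
Strassen's algorithm: 7^(log2(64)) = 7^6 = 117649 multiplications
Savings: 166375 - 117649 = 48726 multiplications

Standard: 166375 multiplications (55^3). Strassen: 117649 multiplications (7^6, after padding to 64x64). Strassen reduces 8 recursive multiplications to 7 at each level.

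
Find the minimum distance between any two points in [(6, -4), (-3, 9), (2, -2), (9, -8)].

Computing all pairwise distances among 4 points:

d((6, -4), (-3, 9)) = 15.8114
d((6, -4), (2, -2)) = 4.4721 <-- minimum
d((6, -4), (9, -8)) = 5.0
d((-3, 9), (2, -2)) = 12.083
d((-3, 9), (9, -8)) = 20.8087
d((2, -2), (9, -8)) = 9.2195

Closest pair: (6, -4) and (2, -2) with distance 4.4721

The closest pair is (6, -4) and (2, -2) with Euclidean distance 4.4721. For 4 points, brute-force pairwise comparison is shown above. For large n, the divide-and-conquer algorithm (sort by x, recurse on halves, check the dividing strip) achieves O(n log n).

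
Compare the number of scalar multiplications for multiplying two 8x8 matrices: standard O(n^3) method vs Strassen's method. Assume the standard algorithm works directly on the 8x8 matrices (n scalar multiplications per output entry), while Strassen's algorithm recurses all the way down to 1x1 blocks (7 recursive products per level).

Matrix multiplication for 8x8 matrices:

Standard algorithm: 8^3 = 512 multiplications
Strassen's algorithm: 7^(log2(8)) = 7^3 = 343 multiplications
Savings: 512 - 343 = 169 multiplications

Standard: 512 multiplications (8^3). Strassen: 343 multiplications (7^3). Strassen reduces 8 recursive multiplications to 7 at each level.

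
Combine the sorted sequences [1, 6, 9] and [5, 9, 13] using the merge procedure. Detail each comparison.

Merging process:

Compare 1 vs 5: take 1 from left. Merged: [1]
Compare 6 vs 5: take 5 from right. Merged: [1, 5]
Compare 6 vs 9: take 6 from left. Merged: [1, 5, 6]
Compare 9 vs 9: take 9 from left. Merged: [1, 5, 6, 9]
Append remaining from right: [9, 13]. Merged: [1, 5, 6, 9, 9, 13]

Final merged array: [1, 5, 6, 9, 9, 13]
Total comparisons: 4

The merged array is [1, 5, 6, 9, 9, 13], requiring 4 comparisons. The merge step runs in O(n) time where n is the total number of elements.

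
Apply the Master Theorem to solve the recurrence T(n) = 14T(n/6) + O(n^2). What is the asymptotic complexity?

Master Theorem for T(n) = 14T(n/6) + O(n^2):

a = 14, b = 6, c = 2
log_b(a) = log_6(14) = 1.4729

Case 3: c = 2 > log_6(14) = 1.4729
T(n) = O(n^2) = O(n^2)

For T(n) = 14T(n/6) + O(n^2): log_6(14) = 1.4729. This is Case 3 of the Master Theorem (c > log_b(a), work dominated by root), giving O(n^2).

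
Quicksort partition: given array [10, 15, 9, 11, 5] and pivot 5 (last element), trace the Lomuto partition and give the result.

Lomuto partition with pivot = 5:

Initial array: [10, 15, 9, 11, 5]

arr[0]=10 > 5: no swap
arr[1]=15 > 5: no swap
arr[2]=9 > 5: no swap
arr[3]=11 > 5: no swap

Place pivot at position 0: [5, 15, 9, 11, 10]
Pivot position: 0

After partitioning with pivot 5, the array becomes [5, 15, 9, 11, 10]. The pivot is placed at index 0. All elements to the left of the pivot are <= 5, and all elements to the right are > 5.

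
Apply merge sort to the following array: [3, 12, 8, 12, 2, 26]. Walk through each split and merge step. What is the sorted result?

Merge sort trace:

Split: [3, 12, 8, 12, 2, 26] -> [3, 12, 8] and [12, 2, 26]
  Split: [3, 12, 8] -> [3] and [12, 8]
    Split: [12, 8] -> [12] and [8]
    Merge: [12] + [8] -> [8, 12]
  Merge: [3] + [8, 12] -> [3, 8, 12]
  Split: [12, 2, 26] -> [12] and [2, 26]
    Split: [2, 26] -> [2] and [26]
    Merge: [2] + [26] -> [2, 26]
  Merge: [12] + [2, 26] -> [2, 12, 26]
Merge: [3, 8, 12] + [2, 12, 26] -> [2, 3, 8, 12, 12, 26]

Final sorted array: [2, 3, 8, 12, 12, 26]

The merge sort proceeds by recursively splitting the array and merging sorted halves.
After all merges, the sorted array is [2, 3, 8, 12, 12, 26].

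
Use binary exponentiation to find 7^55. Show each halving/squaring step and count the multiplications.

Computing 7^55 by squaring (build up from 7^1; each line after the first costs one multiplication):

7^1 = 7
7^2 = (7^1)^2 = 7^2 = 49
7^3 = 7 * 7^2 = 7 * 49 = 343
7^6 = (7^3)^2 = 343^2 = 117649
7^12 = (7^6)^2 = 117649^2 = 13841287201
7^13 = 7 * 7^12 = 7 * 13841287201 = 96889010407
7^26 = (7^13)^2 = 96889010407^2 = 9387480337647754305649
7^27 = 7 * 7^26 = 7 * 9387480337647754305649 = 65712362363534280139543
7^54 = (7^27)^2 = 65712362363534280139543^2 = 4318114567396436564035293097707728087552248849
7^55 = 7 * 7^54 = 7 * 4318114567396436564035293097707728087552248849 = 30226801971775055948247051683954096612865741943

Result: 30226801971775055948247051683954096612865741943
Multiplications needed: 9 (9 lines after 7^1)

7^55 = 30226801971775055948247051683954096612865741943. Using exponentiation by squaring, this requires 9 multiplications. The key idea: if the exponent is even, square the half-power; if odd, multiply by the base once.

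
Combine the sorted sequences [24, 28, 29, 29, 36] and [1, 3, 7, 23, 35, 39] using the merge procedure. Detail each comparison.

Merging process:

Compare 24 vs 1: take 1 from right. Merged: [1]
Compare 24 vs 3: take 3 from right. Merged: [1, 3]
Compare 24 vs 7: take 7 from right. Merged: [1, 3, 7]
Compare 24 vs 23: take 23 from right. Merged: [1, 3, 7, 23]
Compare 24 vs 35: take 24 from left. Merged: [1, 3, 7, 23, 24]
Compare 28 vs 35: take 28 from left. Merged: [1, 3, 7, 23, 24, 28]
Compare 29 vs 35: take 29 from left. Merged: [1, 3, 7, 23, 24, 28, 29]
Compare 29 vs 35: take 29 from left. Merged: [1, 3, 7, 23, 24, 28, 29, 29]
Compare 36 vs 35: take 35 from right. Merged: [1, 3, 7, 23, 24, 28, 29, 29, 35]
Compare 36 vs 39: take 36 from left. Merged: [1, 3, 7, 23, 24, 28, 29, 29, 35, 36]
Append remaining from right: [39]. Merged: [1, 3, 7, 23, 24, 28, 29, 29, 35, 36, 39]

Final merged array: [1, 3, 7, 23, 24, 28, 29, 29, 35, 36, 39]
Total comparisons: 10

The merged array is [1, 3, 7, 23, 24, 28, 29, 29, 35, 36, 39], requiring 10 comparisons. The merge step runs in O(n) time where n is the total number of elements.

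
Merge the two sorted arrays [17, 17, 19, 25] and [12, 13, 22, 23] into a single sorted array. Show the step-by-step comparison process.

Merging process:

Compare 17 vs 12: take 12 from right. Merged: [12]
Compare 17 vs 13: take 13 from right. Merged: [12, 13]
Compare 17 vs 22: take 17 from left. Merged: [12, 13, 17]
Compare 17 vs 22: take 17 from left. Merged: [12, 13, 17, 17]
Compare 19 vs 22: take 19 from left. Merged: [12, 13, 17, 17, 19]
Compare 25 vs 22: take 22 from right. Merged: [12, 13, 17, 17, 19, 22]
Compare 25 vs 23: take 23 from right. Merged: [12, 13, 17, 17, 19, 22, 23]
Append remaining from left: [25]. Merged: [12, 13, 17, 17, 19, 22, 23, 25]

Final merged array: [12, 13, 17, 17, 19, 22, 23, 25]
Total comparisons: 7

The merged array is [12, 13, 17, 17, 19, 22, 23, 25], requiring 7 comparisons. The merge step runs in O(n) time where n is the total number of elements.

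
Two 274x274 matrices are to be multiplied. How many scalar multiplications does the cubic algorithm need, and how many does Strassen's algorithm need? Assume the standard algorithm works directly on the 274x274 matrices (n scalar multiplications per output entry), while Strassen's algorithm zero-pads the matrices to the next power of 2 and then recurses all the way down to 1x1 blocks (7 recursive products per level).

Matrix multiplication for 274x274 matrices:

Strassen's algorithm requires power-of-2 dimensions. Pad 274x274 to 512x512 (next power of 2).

Standard algorithm: 274^3 = 20570824 multiplications
Strassen's algorithm: 7^(log2(512)) = 7^9 = 40353607 multiplications
Difference: 20570824 - 40353607 = -19782783 (Strassen uses MORE here due to padding overhead — for small or just-over-power-of-2 n, padding can outweigh the per-level savings)

Standard: 20570824 multiplications (274^3). Strassen: 40353607 multiplications (7^9, after padding to 512x512). Strassen reduces 8 recursive multiplications to 7 at each level.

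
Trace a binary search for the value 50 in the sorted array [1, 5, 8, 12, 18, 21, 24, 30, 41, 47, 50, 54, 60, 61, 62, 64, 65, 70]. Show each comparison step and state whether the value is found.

Binary search for 50 in [1, 5, 8, 12, 18, 21, 24, 30, 41, 47, 50, 54, 60, 61, 62, 64, 65, 70]:

lo=0, hi=17, mid=8, arr[mid]=41 -> 41 < 50, search right half
lo=9, hi=17, mid=13, arr[mid]=61 -> 61 > 50, search left half
lo=9, hi=12, mid=10, arr[mid]=50 -> Found target at index 10!

Binary search finds 50 at index 10 after 3 comparisons. The search repeatedly halves the search space by comparing with the middle element.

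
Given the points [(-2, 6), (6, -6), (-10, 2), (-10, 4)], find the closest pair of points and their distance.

Computing all pairwise distances among 4 points:

d((-2, 6), (6, -6)) = 14.4222
d((-2, 6), (-10, 2)) = 8.9443
d((-2, 6), (-10, 4)) = 8.2462
d((6, -6), (-10, 2)) = 17.8885
d((6, -6), (-10, 4)) = 18.868
d((-10, 2), (-10, 4)) = 2.0 <-- minimum

Closest pair: (-10, 2) and (-10, 4) with distance 2.0

The closest pair is (-10, 2) and (-10, 4) with Euclidean distance 2.0. For 4 points, brute-force pairwise comparison is shown above. For large n, the divide-and-conquer algorithm (sort by x, recurse on halves, check the dividing strip) achieves O(n log n).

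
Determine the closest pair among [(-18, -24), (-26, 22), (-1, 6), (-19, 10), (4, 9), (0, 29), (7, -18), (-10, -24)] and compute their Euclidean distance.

Computing all pairwise distances among 8 points:

d((-18, -24), (-26, 22)) = 46.6905
d((-18, -24), (-1, 6)) = 34.4819
d((-18, -24), (-19, 10)) = 34.0147
d((-18, -24), (4, 9)) = 39.6611
d((-18, -24), (0, 29)) = 55.9732
d((-18, -24), (7, -18)) = 25.7099
d((-18, -24), (-10, -24)) = 8.0
d((-26, 22), (-1, 6)) = 29.6816
d((-26, 22), (-19, 10)) = 13.8924
d((-26, 22), (4, 9)) = 32.6956
d((-26, 22), (0, 29)) = 26.9258
d((-26, 22), (7, -18)) = 51.8556
d((-26, 22), (-10, -24)) = 48.7032
d((-1, 6), (-19, 10)) = 18.4391
d((-1, 6), (4, 9)) = 5.831 <-- minimum
d((-1, 6), (0, 29)) = 23.0217
d((-1, 6), (7, -18)) = 25.2982
d((-1, 6), (-10, -24)) = 31.3209
d((-19, 10), (4, 9)) = 23.0217
d((-19, 10), (0, 29)) = 26.8701
d((-19, 10), (7, -18)) = 38.2099
d((-19, 10), (-10, -24)) = 35.171
d((4, 9), (0, 29)) = 20.3961
d((4, 9), (7, -18)) = 27.1662
d((4, 9), (-10, -24)) = 35.8469
d((0, 29), (7, -18)) = 47.5184
d((0, 29), (-10, -24)) = 53.9351
d((7, -18), (-10, -24)) = 18.0278

Closest pair: (-1, 6) and (4, 9) with distance 5.831

The closest pair is (-1, 6) and (4, 9) with Euclidean distance 5.831. For 8 points, brute-force pairwise comparison is shown above. For large n, the divide-and-conquer algorithm (sort by x, recurse on halves, check the dividing strip) achieves O(n log n).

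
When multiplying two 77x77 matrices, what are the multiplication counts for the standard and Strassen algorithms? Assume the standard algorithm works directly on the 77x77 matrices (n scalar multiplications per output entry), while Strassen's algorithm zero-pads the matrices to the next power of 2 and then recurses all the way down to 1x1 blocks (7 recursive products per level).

Matrix multiplication for 77x77 matrices:

Strassen's algorithm requires power-of-2 dimensions. Pad 77x77 to 128x128 (next power of 2).

Standard algorithm: 77^3 = 456533 multiplications
Strassen's algorithm: 7^(log2(128)) = 7^7 = 823543 multiplications
Difference: 456533 - 823543 = -367010 (Strassen uses MORE here due to padding overhead — for small or just-over-power-of-2 n, padding can outweigh the per-level savings)

Standard: 456533 multiplications (77^3). Strassen: 823543 multiplications (7^7, after padding to 128x128). Strassen reduces 8 recursive multiplications to 7 at each level.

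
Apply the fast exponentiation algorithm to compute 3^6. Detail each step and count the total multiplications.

Computing 3^6 by squaring (build up from 3^1; each line after the first costs one multiplication):

3^1 = 3
3^2 = (3^1)^2 = 3^2 = 9
3^3 = 3 * 3^2 = 3 * 9 = 27
3^6 = (3^3)^2 = 27^2 = 729

Result: 729
Multiplications needed: 3 (3 lines after 3^1)

3^6 = 729. Using exponentiation by squaring, this requires 3 multiplications. The key idea: if the exponent is even, square the half-power; if odd, multiply by the base once.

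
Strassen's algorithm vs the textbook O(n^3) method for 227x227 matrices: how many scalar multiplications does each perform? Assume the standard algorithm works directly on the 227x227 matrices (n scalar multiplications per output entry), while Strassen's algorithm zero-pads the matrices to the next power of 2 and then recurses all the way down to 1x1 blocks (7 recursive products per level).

Matrix multiplication for 227x227 matrices:

Strassen's algorithm requires power-of-2 dimensions. Pad 227x227 to 256x256 (next power of 2).

Standard algorithm: 227^3 = 11697083 multiplications
Strassen's algorithm: 7^(log2(256)) = 7^8 = 5764801 multiplications
Savings: 11697083 - 5764801 = 5932282 multiplications

Standard: 11697083 multiplications (227^3). Strassen: 5764801 multiplications (7^8, after padding to 256x256). Strassen reduces 8 recursive multiplications to 7 at each level.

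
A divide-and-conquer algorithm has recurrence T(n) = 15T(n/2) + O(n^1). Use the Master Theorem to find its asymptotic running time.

Master Theorem for T(n) = 15T(n/2) + O(n^1):

a = 15, b = 2, c = 1
log_b(a) = log_2(15) = 3.9069

Case 1: c = 1 < log_2(15) = 3.9069
T(n) = O(n^(log_2 15))

For T(n) = 15T(n/2) + O(n^1): log_2(15) = 3.9069. This is Case 1 of the Master Theorem (c < log_b(a), work dominated by leaves), giving O(n^(log_2 15)).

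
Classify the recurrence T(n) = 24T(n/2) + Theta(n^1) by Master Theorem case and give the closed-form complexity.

Master Theorem for T(n) = 24T(n/2) + O(n^1):

a = 24, b = 2, c = 1
log_b(a) = log_2(24) = 4.5850

Case 1: c = 1 < log_2(24) = 4.5850
T(n) = O(n^(log_2 24))

For T(n) = 24T(n/2) + O(n^1): log_2(24) = 4.5850. This is Case 1 of the Master Theorem (c < log_b(a), work dominated by leaves), giving O(n^(log_2 24)).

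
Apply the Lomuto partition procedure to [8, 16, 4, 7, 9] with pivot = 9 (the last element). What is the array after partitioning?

Lomuto partition with pivot = 9:

Initial array: [8, 16, 4, 7, 9]

arr[0]=8 <= 9: swap with position 0, array becomes [8, 16, 4, 7, 9]
arr[1]=16 > 9: no swap
arr[2]=4 <= 9: swap with position 1, array becomes [8, 4, 16, 7, 9]
arr[3]=7 <= 9: swap with position 2, array becomes [8, 4, 7, 16, 9]

Place pivot at position 3: [8, 4, 7, 9, 16]
Pivot position: 3

After partitioning with pivot 9, the array becomes [8, 4, 7, 9, 16]. The pivot is placed at index 3. All elements to the left of the pivot are <= 9, and all elements to the right are > 9.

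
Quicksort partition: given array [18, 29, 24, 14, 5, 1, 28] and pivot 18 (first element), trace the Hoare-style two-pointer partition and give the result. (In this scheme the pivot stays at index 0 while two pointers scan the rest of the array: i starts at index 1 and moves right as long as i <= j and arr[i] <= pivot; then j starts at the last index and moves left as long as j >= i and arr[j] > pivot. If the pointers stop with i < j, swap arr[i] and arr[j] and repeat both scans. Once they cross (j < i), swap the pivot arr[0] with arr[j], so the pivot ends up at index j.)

Hoare-style two-pointer partition with pivot = 18:

Initial array: [18, 29, 24, 14, 5, 1, 28]

Pointers start at i = 1, j = 6.
i stops at index 1 (arr[1]=29 > 18), j stops at index 5 (arr[5]=1 <= 18): swap arr[1] and arr[5], array becomes [18, 1, 24, 14, 5, 29, 28]
i stops at index 2 (arr[2]=24 > 18), j stops at index 4 (arr[4]=5 <= 18): swap arr[2] and arr[4], array becomes [18, 1, 5, 14, 24, 29, 28]
i ends at 4, j ends at 3: the pointers have crossed (j < i), so scanning stops.

Swap pivot arr[0] with arr[3] to place pivot at position 3: [14, 1, 5, 18, 24, 29, 28]
Pivot position: 3

After partitioning with pivot 18, the array becomes [14, 1, 5, 18, 24, 29, 28]. The pivot is placed at index 3. All elements to the left of the pivot are <= 18, and all elements to the right are > 18.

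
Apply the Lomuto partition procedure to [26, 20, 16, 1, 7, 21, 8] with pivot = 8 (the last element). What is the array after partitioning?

Lomuto partition with pivot = 8:

Initial array: [26, 20, 16, 1, 7, 21, 8]

arr[0]=26 > 8: no swap
arr[1]=20 > 8: no swap
arr[2]=16 > 8: no swap
arr[3]=1 <= 8: swap with position 0, array becomes [1, 20, 16, 26, 7, 21, 8]
arr[4]=7 <= 8: swap with position 1, array becomes [1, 7, 16, 26, 20, 21, 8]
arr[5]=21 > 8: no swap

Place pivot at position 2: [1, 7, 8, 26, 20, 21, 16]
Pivot position: 2

After partitioning with pivot 8, the array becomes [1, 7, 8, 26, 20, 21, 16]. The pivot is placed at index 2. All elements to the left of the pivot are <= 8, and all elements to the right are > 8.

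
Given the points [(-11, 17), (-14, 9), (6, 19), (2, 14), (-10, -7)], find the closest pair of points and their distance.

Computing all pairwise distances among 5 points:

d((-11, 17), (-14, 9)) = 8.544
d((-11, 17), (6, 19)) = 17.1172
d((-11, 17), (2, 14)) = 13.3417
d((-11, 17), (-10, -7)) = 24.0208
d((-14, 9), (6, 19)) = 22.3607
d((-14, 9), (2, 14)) = 16.7631
d((-14, 9), (-10, -7)) = 16.4924
d((6, 19), (2, 14)) = 6.4031 <-- minimum
d((6, 19), (-10, -7)) = 30.5287
d((2, 14), (-10, -7)) = 24.1868

Closest pair: (6, 19) and (2, 14) with distance 6.4031

The closest pair is (6, 19) and (2, 14) with Euclidean distance 6.4031. For 5 points, brute-force pairwise comparison is shown above. For large n, the divide-and-conquer algorithm (sort by x, recurse on halves, check the dividing strip) achieves O(n log n).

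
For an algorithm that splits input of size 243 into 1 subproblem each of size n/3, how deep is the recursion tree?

For divide and conquer with division factor 3:

Problem sizes at each level:
Level 0: 243
Level 1: 81
Level 2: 27
Level 3: 9
Level 4: 3
Level 5: 1

The root is level 0 and the size-1 base case is level 5 (the tree spans levels 0 through 5, i.e. 6 levels counting the root), so the depth is the number of divisions: log_3(243) = 5

The recursion tree depth is log_3(243) = 5. At each level, the problem size is divided by 3, so it takes 5 divisions to reduce to a base case of size 1. The algorithm makes 1 recursive call at each level.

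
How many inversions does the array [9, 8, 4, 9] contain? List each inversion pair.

Finding inversions in [9, 8, 4, 9]:

(0, 1): arr[0]=9 > arr[1]=8
(0, 2): arr[0]=9 > arr[2]=4
(1, 2): arr[1]=8 > arr[2]=4

Total inversions: 3

The array has 3 inversion(s): (0,1), (0,2), (1,2). Each pair (i,j) satisfies i < j and arr[i] > arr[j].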